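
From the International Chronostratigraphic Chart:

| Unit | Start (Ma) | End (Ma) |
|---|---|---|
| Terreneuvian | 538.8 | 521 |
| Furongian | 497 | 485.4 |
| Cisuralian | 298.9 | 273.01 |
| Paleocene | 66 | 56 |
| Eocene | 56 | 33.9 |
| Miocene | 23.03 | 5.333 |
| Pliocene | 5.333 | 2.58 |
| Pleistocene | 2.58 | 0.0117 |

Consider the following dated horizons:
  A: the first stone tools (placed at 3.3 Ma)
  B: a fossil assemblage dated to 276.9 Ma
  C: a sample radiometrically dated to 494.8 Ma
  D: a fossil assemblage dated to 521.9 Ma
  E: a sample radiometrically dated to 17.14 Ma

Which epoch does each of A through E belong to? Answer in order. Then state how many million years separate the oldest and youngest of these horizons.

Match each age against the start–end ranges in the excerpt: A = 3.3 Ma → Pliocene (5.333–2.58); B = 276.9 Ma → Cisuralian (298.9–273.01); C = 494.8 Ma → Furongian (497–485.4); D = 521.9 Ma → Terreneuvian (538.8–521); E = 17.14 Ma → Miocene (23.03–5.333).
The largest age is 521.9 Ma and the smallest is 3.3 Ma; their difference is 518.6 Myr.

A — Pliocene; B — Cisuralian; C — Furongian; D — Terreneuvian; E — Miocene; span 518.6 million years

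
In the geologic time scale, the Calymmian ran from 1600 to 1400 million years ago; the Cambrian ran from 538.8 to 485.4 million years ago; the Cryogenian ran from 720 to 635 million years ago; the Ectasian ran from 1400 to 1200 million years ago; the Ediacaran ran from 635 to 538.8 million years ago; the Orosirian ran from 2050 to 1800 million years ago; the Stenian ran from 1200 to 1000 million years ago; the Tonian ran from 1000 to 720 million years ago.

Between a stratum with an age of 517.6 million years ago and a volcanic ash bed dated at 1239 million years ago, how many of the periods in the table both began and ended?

The older date is 1239 Ma and the younger is 517.6 Ma.
Periods with start < 1239 and end > 517.6 Ma: Stenian (1200–1000), Tonian (1000–720), Cryogenian (720–635), Ediacaran (635–538.8).
That is 4 complete periods.

4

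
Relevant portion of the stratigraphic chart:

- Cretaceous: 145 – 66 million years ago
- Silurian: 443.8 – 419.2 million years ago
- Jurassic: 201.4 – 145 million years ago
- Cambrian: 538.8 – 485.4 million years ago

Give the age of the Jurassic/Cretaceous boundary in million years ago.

The Jurassic ends and the Cretaceous begins at 145 million years ago.

145 million years ago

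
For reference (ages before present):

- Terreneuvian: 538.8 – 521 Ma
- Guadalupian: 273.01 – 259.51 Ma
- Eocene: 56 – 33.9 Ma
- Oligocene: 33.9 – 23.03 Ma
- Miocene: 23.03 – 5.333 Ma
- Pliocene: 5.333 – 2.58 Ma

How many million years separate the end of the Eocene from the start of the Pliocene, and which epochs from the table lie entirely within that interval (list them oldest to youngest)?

28.567 million years; Oligocene, Miocene

End of Eocene = 33.9 Ma; start of Pliocene = 5.333 Ma.
Gap = 33.9 − 5.333 = 28.567 Myr.
Epochs wholly inside 33.9–5.333 Ma: Oligocene (33.9–23.03), Miocene (23.03–5.333).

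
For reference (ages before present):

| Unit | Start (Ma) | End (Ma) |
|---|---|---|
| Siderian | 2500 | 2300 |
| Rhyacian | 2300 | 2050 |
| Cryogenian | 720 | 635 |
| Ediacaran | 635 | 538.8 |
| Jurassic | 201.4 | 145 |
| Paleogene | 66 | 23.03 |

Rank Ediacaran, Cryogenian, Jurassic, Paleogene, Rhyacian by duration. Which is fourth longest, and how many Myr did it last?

Jurassic, 56.4 million years

Durations: Ediacaran 96.2; Cryogenian 85; Jurassic 56.4; Paleogene 42.97; Rhyacian 250 Myr.
Sorted longest-first: Rhyacian (250), Ediacaran (96.2), Cryogenian (85), Jurassic (56.4), Paleogene (42.97).
The fourth longest is Jurassic at 56.4 Myr.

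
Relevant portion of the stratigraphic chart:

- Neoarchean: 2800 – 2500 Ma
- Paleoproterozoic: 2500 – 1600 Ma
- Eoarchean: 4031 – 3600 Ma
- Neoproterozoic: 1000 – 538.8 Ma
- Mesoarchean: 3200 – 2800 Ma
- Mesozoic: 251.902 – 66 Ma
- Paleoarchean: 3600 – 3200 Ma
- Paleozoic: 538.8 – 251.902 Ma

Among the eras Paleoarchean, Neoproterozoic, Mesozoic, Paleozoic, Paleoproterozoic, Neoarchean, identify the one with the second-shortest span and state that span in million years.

Paleozoic, 286.898 million years

Durations: Paleoarchean 400; Neoproterozoic 461.2; Mesozoic 185.902; Paleozoic 286.898; Paleoproterozoic 900; Neoarchean 300 Myr.
Sorted shortest-first: Mesozoic (185.902), Paleozoic (286.898), Neoarchean (300), Paleoarchean (400), Neoproterozoic (461.2), Paleoproterozoic (900).
The second shortest is Paleozoic at 286.898 Myr.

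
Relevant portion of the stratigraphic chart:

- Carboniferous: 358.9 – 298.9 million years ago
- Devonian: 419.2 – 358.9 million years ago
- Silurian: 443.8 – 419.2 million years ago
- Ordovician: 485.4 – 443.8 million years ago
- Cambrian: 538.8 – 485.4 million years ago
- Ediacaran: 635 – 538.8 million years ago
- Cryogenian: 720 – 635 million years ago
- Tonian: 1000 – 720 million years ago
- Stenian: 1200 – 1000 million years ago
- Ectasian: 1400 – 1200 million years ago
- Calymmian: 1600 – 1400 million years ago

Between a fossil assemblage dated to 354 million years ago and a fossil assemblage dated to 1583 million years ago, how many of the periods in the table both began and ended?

9

The older date is 1583 Ma and the younger is 354 Ma.
Periods with start < 1583 and end > 354 Ma: Ectasian (1400–1200), Stenian (1200–1000), Tonian (1000–720), Cryogenian (720–635), Ediacaran (635–538.8), Cambrian (538.8–485.4), Ordovician (485.4–443.8), Silurian (443.8–419.2), Devonian (419.2–358.9).
That is 9 complete periods.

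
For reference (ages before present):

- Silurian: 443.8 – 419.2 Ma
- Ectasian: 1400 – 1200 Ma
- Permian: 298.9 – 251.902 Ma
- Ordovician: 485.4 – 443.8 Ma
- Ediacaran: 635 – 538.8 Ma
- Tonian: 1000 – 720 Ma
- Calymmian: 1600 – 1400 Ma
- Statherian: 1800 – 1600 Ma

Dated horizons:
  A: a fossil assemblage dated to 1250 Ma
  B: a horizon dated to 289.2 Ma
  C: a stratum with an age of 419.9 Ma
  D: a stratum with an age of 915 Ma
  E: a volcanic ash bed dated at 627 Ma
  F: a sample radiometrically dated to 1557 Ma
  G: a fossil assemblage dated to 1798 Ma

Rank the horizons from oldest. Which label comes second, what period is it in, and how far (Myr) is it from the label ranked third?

Larger Ma means older, so oldest first: G 1798 > F 1557 > A 1250 > D 915 > E 627 > C 419.9 > B 289.2.
Counting 2 along gives F (1557 Ma); the excerpt puts that inside the Calymmian, 1600–1400 Ma.
Next in line is A (1250 Ma), and 1557 − 1250 = 307 Myr.

F, in the Calymmian; 307 million years to A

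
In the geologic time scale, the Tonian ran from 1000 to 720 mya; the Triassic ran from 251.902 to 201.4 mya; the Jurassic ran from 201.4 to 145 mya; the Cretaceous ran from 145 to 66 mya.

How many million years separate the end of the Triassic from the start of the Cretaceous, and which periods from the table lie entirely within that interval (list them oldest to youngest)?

56.4 million years; Jurassic

End of Triassic = 201.4 Ma; start of Cretaceous = 145 Ma.
Gap = 201.4 − 145 = 56.4 Myr.
Periods wholly inside 201.4–145 Ma: Jurassic (201.4–145).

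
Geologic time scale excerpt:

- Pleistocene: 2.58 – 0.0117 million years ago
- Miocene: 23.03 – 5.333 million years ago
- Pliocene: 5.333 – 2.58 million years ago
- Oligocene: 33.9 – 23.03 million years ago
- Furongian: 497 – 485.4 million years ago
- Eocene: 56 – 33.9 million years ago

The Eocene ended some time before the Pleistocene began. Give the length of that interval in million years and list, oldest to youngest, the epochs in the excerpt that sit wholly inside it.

The Eocene closes at 33.9 Ma and the Pleistocene opens at 2.58 Ma, so the interval is 33.9 − 2.58 = 31.32 Myr.
An epoch fits inside if it starts at or after 33.9 Ma and ends at or before 2.58 Ma; oldest first that gives Oligocene, Miocene, Pliocene.

31.32 million years; Oligocene, Miocene, Pliocene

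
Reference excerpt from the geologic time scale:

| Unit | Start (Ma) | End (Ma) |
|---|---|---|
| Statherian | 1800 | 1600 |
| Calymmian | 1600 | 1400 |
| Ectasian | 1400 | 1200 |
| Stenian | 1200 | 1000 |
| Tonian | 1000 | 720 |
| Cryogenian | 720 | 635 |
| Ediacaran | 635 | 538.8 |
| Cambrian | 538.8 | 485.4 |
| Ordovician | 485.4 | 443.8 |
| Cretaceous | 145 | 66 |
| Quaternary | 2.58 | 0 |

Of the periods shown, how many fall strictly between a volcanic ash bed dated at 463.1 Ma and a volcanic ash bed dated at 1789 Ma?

7

1789 Ma sits inside the Statherian (1800–1600) and 463.1 Ma inside the Ordovician (485.4–443.8); neither of those is wholly between the two dates.
The listed periods lying completely between them are Calymmian, Ectasian, Stenian, Tonian, Cryogenian, Ediacaran, Cambrian — 7 in all.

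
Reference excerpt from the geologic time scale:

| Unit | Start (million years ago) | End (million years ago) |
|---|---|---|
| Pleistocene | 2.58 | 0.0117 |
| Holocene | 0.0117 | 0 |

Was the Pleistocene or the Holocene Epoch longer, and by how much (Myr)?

Pleistocene: 2.58 − 0.0117 = 2.5683 Myr.
Holocene: 0.0117 − 0 = 0.0117 Myr.
Difference: 2.5683 − 0.0117 = 2.5566 Myr, so the Pleistocene was longer.

Pleistocene, by 2.5566 million years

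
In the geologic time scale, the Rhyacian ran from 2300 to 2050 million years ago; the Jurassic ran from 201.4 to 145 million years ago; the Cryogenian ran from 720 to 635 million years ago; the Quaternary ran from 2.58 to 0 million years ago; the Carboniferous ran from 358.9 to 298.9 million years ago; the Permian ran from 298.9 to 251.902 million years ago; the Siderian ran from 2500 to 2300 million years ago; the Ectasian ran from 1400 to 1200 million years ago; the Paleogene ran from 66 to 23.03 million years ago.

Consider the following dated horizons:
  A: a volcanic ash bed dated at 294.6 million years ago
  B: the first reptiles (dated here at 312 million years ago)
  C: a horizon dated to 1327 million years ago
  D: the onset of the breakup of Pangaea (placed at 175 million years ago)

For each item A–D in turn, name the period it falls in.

Match each age against the start–end ranges in the excerpt: A = 294.6 Ma → Permian (298.9–251.902); B = 312 Ma → Carboniferous (358.9–298.9); C = 1327 Ma → Ectasian (1400–1200); D = 175 Ma → Jurassic (201.4–145).

A — Permian; B — Carboniferous; C — Ectasian; D — Jurassic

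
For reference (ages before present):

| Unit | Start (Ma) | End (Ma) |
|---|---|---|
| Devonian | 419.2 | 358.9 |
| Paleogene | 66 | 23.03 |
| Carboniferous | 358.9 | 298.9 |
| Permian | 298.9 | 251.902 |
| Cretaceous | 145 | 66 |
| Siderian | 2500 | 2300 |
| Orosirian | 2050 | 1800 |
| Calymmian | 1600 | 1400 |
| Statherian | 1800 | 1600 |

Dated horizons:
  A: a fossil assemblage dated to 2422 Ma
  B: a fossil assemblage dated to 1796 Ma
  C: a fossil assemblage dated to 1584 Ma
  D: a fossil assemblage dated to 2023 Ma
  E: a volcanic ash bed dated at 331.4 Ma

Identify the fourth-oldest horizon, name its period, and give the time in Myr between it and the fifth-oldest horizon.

C, in the Calymmian; 1252.6 million years to E

Sorted oldest-first by Ma: A (2422), D (2023), B (1796), C (1584), E (331.4).
The fourth oldest is C at 1584 Ma, which lies in 1600–1400 Ma: the Calymmian.
The fifth oldest is E at 331.4 Ma; separation = |1584 − 331.4| = 1252.6 Myr.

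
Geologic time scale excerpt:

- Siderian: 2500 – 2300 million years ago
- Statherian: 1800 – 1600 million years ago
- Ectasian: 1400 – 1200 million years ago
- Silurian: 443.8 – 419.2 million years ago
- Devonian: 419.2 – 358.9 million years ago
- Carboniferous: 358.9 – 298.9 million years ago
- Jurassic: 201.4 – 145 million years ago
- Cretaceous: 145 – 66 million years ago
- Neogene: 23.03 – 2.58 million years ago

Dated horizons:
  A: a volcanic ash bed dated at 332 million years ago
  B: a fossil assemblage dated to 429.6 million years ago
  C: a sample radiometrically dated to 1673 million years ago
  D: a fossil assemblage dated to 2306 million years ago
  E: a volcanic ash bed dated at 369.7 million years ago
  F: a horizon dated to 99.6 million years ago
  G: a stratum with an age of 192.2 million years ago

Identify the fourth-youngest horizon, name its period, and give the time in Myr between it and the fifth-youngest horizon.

Smaller Ma means younger, so youngest first: F 99.6 < G 192.2 < A 332 < E 369.7 < B 429.6 < C 1673 < D 2306.
Counting 4 along gives E (369.7 Ma); the excerpt puts that inside the Devonian, 419.2–358.9 Ma.
Next in line is B (429.6 Ma), and 429.6 − 369.7 = 59.9 Myr.

E, in the Devonian; 59.9 million years to B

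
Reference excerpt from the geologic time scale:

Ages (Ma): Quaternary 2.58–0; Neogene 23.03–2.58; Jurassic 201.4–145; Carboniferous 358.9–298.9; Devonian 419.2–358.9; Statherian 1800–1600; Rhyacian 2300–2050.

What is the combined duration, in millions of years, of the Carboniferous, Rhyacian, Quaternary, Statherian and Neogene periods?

Duration is start − end for each: (358.9 − 298.9) + (2300 − 2050) + (2.58 − 0) + (1800 − 1600) + (23.03 − 2.58).
That is 60 + 250 + 2.58 + 200 + 20.45, which totals 533.03 million years.

533.03 million years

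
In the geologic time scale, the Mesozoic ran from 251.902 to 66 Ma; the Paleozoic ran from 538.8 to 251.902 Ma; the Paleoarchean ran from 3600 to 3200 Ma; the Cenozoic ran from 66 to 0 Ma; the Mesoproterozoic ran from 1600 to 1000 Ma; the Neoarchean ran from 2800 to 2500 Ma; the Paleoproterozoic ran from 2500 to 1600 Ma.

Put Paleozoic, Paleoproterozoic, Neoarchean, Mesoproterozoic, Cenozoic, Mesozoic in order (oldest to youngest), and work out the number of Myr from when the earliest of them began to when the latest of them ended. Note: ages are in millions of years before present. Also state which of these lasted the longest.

Start ages (Ma): Neoarchean 2800, Paleoproterozoic 2500, Mesoproterozoic 1600, Paleozoic 538.8, Mesozoic 251.902, Cenozoic 66.
Ordered oldest to youngest: Neoarchean, Paleoproterozoic, Mesoproterozoic, Paleozoic, Mesozoic, Cenozoic.
Span = 2800 − 0 = 2800 Myr.
Durations: Mesozoic 185.902, Neoarchean 300, Paleoproterozoic 900, Mesoproterozoic 600, Cenozoic 66, Paleozoic 286.898 → longest is Paleoproterozoic (900 Myr).

Neoarchean → Paleoproterozoic → Mesoproterozoic → Paleozoic → Mesozoic → Cenozoic; total span 2800 Myr; longest is Paleoproterozoic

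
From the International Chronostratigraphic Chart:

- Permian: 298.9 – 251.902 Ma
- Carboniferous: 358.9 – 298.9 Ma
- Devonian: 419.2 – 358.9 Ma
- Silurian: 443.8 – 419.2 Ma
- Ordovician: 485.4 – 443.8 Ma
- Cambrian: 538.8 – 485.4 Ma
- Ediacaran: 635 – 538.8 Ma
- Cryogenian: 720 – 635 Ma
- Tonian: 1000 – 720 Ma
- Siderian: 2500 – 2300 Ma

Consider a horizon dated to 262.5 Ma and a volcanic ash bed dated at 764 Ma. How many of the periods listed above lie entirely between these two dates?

The older date is 764 Ma and the younger is 262.5 Ma.
Periods with start < 764 and end > 262.5 Ma: Cryogenian (720–635), Ediacaran (635–538.8), Cambrian (538.8–485.4), Ordovician (485.4–443.8), Silurian (443.8–419.2), Devonian (419.2–358.9), Carboniferous (358.9–298.9).
That is 7 complete periods.

7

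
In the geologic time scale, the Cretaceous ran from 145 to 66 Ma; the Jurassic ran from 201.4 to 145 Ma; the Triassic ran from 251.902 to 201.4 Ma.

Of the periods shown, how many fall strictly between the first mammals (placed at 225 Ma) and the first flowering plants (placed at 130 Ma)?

1

225 Ma sits inside the Triassic (251.902–201.4) and 130 Ma inside the Cretaceous (145–66); neither of those is wholly between the two dates.
The listed periods lying completely between them are Jurassic — 1 in all.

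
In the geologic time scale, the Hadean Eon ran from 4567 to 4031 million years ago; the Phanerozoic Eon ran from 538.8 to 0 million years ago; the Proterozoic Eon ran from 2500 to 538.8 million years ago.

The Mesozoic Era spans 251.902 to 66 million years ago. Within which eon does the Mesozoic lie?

Phanerozoic

The Mesozoic (251.902–66 Ma) lies entirely within 538.8–0 Ma, the Phanerozoic Eon.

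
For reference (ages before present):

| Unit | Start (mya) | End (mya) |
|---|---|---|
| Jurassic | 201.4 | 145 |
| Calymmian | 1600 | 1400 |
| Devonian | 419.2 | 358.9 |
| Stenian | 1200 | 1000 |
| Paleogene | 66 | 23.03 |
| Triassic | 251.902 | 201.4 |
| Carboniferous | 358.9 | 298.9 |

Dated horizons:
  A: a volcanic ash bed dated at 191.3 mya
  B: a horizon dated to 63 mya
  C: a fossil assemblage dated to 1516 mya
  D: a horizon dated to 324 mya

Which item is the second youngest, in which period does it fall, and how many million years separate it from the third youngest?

Smaller Ma means younger, so youngest first: B 63 < A 191.3 < D 324 < C 1516.
Counting 2 along gives A (191.3 Ma); the excerpt puts that inside the Jurassic, 201.4–145 Ma.
Next in line is D (324 Ma), and 324 − 191.3 = 132.7 Myr.

A, in the Jurassic; 132.7 million years to D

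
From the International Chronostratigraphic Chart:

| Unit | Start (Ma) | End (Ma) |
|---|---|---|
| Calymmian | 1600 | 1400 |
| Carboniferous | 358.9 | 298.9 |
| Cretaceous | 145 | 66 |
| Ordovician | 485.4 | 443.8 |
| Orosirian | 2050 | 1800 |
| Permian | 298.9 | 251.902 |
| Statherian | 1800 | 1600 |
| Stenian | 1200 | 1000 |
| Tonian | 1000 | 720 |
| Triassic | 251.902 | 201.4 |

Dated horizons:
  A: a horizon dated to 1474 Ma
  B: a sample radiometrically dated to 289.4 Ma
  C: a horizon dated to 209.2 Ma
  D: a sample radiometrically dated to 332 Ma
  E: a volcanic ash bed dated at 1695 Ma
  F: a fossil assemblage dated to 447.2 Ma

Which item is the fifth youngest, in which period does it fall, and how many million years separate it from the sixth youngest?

Smaller Ma means younger, so youngest first: C 209.2 < B 289.4 < D 332 < F 447.2 < A 1474 < E 1695.
Counting 5 along gives A (1474 Ma); the excerpt puts that inside the Calymmian, 1600–1400 Ma.
Next in line is E (1695 Ma), and 1695 − 1474 = 221 Myr.

A, in the Calymmian; 221 million years to E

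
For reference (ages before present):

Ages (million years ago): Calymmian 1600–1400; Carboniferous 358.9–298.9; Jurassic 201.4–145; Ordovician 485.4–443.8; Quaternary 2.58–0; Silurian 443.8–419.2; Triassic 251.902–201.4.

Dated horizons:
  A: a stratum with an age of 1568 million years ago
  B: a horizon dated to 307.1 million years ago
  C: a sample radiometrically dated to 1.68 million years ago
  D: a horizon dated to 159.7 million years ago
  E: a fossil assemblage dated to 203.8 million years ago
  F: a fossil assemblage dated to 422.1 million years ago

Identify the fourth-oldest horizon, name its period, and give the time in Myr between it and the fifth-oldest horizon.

E, in the Triassic; 44.1 million years to D

Sorted oldest-first by Ma: A (1568), F (422.1), B (307.1), E (203.8), D (159.7), C (1.68).
The fourth oldest is E at 203.8 Ma, which lies in 251.902–201.4 Ma: the Triassic.
The fifth oldest is D at 159.7 Ma; separation = |203.8 − 159.7| = 44.1 Myr.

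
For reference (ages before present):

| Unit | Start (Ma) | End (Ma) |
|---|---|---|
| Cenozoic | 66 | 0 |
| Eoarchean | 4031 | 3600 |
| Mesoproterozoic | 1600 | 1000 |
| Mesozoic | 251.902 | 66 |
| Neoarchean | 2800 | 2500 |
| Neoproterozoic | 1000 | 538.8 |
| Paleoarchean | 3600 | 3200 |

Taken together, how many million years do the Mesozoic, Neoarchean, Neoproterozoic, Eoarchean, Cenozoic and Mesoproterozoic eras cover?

2044.102 million years

Each duration: Mesozoic = 185.902; Neoarchean = 300; Neoproterozoic = 461.2; Eoarchean = 431; Cenozoic = 66; Mesoproterozoic = 600.
Sum: 185.902 + 300 + 461.2 + 431 + 66 + 600 = 2044.102 Myr.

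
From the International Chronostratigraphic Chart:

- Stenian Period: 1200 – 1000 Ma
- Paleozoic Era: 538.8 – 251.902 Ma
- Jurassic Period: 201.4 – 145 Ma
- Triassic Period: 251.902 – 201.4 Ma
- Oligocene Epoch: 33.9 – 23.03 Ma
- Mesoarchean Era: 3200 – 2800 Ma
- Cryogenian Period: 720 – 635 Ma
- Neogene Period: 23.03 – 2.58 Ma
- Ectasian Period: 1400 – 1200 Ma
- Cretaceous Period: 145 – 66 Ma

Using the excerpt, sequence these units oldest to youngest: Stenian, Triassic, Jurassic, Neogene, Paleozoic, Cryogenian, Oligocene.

Stenian, Cryogenian, Paleozoic, Triassic, Jurassic, Oligocene, Neogene

Read off each span (Ma): Stenian 1200–1000; Triassic 251.902–201.4; Jurassic 201.4–145; Neogene 23.03–2.58; Paleozoic 538.8–251.902; Cryogenian 720–635; Oligocene 33.9–23.03.
Larger Ma is older, so oldest→youngest is Stenian, Cryogenian, Paleozoic, Triassic, Jurassic, Oligocene, Neogene.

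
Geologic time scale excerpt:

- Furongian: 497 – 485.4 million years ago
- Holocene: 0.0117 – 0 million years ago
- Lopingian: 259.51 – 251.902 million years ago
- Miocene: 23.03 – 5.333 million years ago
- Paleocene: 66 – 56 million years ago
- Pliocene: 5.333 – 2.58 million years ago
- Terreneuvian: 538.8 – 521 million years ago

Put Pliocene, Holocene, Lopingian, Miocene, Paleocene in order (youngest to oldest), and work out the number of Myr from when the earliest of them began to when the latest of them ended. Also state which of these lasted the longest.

Holocene, Pliocene, Miocene, Paleocene, Lopingian; total span 259.51 Myr; longest is Miocene

From the excerpt: Pliocene 5.333–2.58; Holocene 0.0117–0; Lopingian 259.51–251.902; Miocene 23.03–5.333; Paleocene 66–56 (Ma).
Larger Ma is earlier, so the oldest is Lopingian and the youngest is Holocene; youngest to oldest: Holocene, Pliocene, Miocene, Paleocene, Lopingian.
Oldest start 259.51 minus youngest end 0 gives 259.51 Myr overall.
Individual lengths (start − end): Lopingian 7.608; Pliocene 2.753; Miocene 17.697; Holocene 0.0117; Paleocene 10. The largest is Miocene at 17.697 Myr.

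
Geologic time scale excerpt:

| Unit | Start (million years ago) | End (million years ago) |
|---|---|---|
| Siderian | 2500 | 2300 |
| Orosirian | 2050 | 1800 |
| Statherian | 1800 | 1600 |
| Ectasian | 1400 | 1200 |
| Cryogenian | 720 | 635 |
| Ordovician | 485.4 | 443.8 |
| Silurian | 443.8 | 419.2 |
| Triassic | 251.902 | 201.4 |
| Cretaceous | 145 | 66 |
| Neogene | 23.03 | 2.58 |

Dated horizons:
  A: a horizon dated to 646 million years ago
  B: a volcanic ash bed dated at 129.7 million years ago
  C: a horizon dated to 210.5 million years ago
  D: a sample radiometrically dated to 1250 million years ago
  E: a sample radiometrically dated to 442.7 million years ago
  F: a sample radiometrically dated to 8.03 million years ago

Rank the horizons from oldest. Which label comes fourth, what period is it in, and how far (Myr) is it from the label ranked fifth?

C, in the Triassic; 80.8 million years to B

Larger Ma means older, so oldest first: D 1250 > A 646 > E 442.7 > C 210.5 > B 129.7 > F 8.03.
Counting 4 along gives C (210.5 Ma); the excerpt puts that inside the Triassic, 251.902–201.4 Ma.
Next in line is B (129.7 Ma), and 210.5 − 129.7 = 80.8 Myr.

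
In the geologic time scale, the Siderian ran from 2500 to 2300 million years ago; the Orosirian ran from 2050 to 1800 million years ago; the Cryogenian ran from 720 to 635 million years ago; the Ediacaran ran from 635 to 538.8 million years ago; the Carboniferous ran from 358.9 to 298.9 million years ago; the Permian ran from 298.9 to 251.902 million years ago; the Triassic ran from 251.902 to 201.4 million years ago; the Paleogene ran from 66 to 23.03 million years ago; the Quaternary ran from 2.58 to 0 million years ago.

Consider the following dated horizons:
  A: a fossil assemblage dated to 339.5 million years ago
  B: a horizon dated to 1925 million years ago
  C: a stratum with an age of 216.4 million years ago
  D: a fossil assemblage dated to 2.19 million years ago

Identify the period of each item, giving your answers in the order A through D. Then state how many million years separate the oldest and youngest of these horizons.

A — Carboniferous; B — Orosirian; C — Triassic; D — Quaternary; span 1922.81 million years

Match each age against the start–end ranges in the excerpt: A = 339.5 Ma → Carboniferous (358.9–298.9); B = 1925 Ma → Orosirian (2050–1800); C = 216.4 Ma → Triassic (251.902–201.4); D = 2.19 Ma → Quaternary (2.58–0).
The largest age is 1925 Ma and the smallest is 2.19 Ma; their difference is 1922.81 Myr.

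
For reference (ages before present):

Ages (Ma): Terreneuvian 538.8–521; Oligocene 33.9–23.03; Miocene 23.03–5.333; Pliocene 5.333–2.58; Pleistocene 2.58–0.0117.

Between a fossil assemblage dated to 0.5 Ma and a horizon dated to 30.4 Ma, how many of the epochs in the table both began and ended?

2

The older date is 30.4 Ma and the younger is 0.5 Ma.
Epochs with start < 30.4 and end > 0.5 Ma: Miocene (23.03–5.333), Pliocene (5.333–2.58).
That is 2 complete epochs.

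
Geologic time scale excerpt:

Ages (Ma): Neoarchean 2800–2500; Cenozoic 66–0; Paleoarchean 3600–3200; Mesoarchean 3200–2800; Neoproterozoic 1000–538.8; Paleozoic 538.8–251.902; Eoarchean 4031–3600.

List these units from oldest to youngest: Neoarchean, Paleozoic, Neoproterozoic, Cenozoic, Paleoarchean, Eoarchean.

Eoarchean, Paleoarchean, Neoarchean, Neoproterozoic, Paleozoic, Cenozoic

Sorting by start age (descending Ma, since larger Ma = older): Eoarchean start 4031, Paleoarchean start 3600, Neoarchean start 2800, Neoproterozoic start 1000, Paleozoic start 538.8, Cenozoic start 66.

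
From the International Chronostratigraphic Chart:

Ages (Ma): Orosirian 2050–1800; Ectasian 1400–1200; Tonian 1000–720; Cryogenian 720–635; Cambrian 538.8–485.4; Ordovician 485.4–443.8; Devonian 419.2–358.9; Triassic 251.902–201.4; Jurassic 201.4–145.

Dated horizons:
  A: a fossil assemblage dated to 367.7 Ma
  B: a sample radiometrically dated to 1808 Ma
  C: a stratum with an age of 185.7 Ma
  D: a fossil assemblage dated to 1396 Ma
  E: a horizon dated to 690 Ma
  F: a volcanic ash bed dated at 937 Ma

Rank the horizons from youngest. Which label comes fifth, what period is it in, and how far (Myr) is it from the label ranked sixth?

Sorted youngest-first by Ma: C (185.7), A (367.7), E (690), F (937), D (1396), B (1808).
The fifth youngest is D at 1396 Ma, which lies in 1400–1200 Ma: the Ectasian.
The sixth youngest is B at 1808 Ma; separation = |1396 − 1808| = 412 Myr.

D, in the Ectasian; 412 million years to B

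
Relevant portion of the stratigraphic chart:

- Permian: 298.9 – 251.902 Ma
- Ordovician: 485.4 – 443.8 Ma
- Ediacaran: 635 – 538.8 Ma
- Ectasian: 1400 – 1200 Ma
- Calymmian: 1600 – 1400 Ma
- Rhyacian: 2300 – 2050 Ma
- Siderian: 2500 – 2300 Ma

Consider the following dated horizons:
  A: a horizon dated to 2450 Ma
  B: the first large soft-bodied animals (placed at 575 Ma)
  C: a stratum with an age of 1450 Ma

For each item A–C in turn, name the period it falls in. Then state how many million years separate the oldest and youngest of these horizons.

A — Siderian; B — Ediacaran; C — Calymmian; span 1875 million years

Match each age against the start–end ranges in the excerpt: A = 2450 Ma → Siderian (2500–2300); B = 575 Ma → Ediacaran (635–538.8); C = 1450 Ma → Calymmian (1600–1400).
The largest age is 2450 Ma and the smallest is 575 Ma; their difference is 1875 Myr.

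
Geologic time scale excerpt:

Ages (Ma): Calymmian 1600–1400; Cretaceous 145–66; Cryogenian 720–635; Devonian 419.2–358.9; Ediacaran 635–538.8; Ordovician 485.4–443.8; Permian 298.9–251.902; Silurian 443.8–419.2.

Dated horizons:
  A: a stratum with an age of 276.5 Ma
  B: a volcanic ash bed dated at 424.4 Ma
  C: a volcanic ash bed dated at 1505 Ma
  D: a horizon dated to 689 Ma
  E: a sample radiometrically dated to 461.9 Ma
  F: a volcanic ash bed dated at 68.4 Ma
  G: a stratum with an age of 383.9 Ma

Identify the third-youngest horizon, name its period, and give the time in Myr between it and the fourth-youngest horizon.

G, in the Devonian; 40.5 million years to B

Smaller Ma means younger, so youngest first: F 68.4 < A 276.5 < G 383.9 < B 424.4 < E 461.9 < D 689 < C 1505.
Counting 3 along gives G (383.9 Ma); the excerpt puts that inside the Devonian, 419.2–358.9 Ma.
Next in line is B (424.4 Ma), and 424.4 − 383.9 = 40.5 Myr.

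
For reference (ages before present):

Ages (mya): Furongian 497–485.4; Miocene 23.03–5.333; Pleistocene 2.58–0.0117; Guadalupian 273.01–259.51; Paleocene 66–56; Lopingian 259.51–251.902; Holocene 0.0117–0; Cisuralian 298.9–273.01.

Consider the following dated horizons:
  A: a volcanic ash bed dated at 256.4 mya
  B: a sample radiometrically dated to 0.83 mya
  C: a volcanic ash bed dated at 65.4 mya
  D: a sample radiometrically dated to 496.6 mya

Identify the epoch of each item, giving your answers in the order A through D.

Match each age against the start–end ranges in the excerpt: A = 256.4 Ma → Lopingian (259.51–251.902); B = 0.83 Ma → Pleistocene (2.58–0.0117); C = 65.4 Ma → Paleocene (66–56); D = 496.6 Ma → Furongian (497–485.4).

A — Lopingian; B — Pleistocene; C — Paleocene; D — Furongian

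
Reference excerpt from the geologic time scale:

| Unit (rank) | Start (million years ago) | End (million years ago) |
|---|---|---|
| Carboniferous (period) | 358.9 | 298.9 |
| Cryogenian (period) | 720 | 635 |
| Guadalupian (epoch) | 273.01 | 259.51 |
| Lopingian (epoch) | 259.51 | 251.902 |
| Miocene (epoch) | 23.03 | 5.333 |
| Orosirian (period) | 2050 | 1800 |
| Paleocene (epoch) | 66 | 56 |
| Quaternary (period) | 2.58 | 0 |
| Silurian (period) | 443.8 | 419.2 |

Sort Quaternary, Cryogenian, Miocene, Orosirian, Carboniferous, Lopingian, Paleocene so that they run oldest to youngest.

Orosirian → Cryogenian → Carboniferous → Lopingian → Paleocene → Miocene → Quaternary

The oldest of these is Orosirian (starts 2050 Ma) and the youngest is Quaternary (ends 0 Ma).
In between, by decreasing start age: Cryogenian (720), Carboniferous (358.9), Lopingian (259.51), Paleocene (66), Miocene (23.03).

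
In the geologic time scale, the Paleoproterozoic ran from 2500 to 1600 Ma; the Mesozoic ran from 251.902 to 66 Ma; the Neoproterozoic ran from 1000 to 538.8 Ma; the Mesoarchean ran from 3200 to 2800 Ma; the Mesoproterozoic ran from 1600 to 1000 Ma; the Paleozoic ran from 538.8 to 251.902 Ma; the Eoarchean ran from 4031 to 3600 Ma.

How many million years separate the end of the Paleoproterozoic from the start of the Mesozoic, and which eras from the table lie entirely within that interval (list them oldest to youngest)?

The Paleoproterozoic closes at 1600 Ma and the Mesozoic opens at 251.902 Ma, so the interval is 1600 − 251.902 = 1348.098 Myr.
An era fits inside if it starts at or after 1600 Ma and ends at or before 251.902 Ma; oldest first that gives Mesoproterozoic, Neoproterozoic, Paleozoic.

1348.098 million years; Mesoproterozoic, Neoproterozoic, Paleozoic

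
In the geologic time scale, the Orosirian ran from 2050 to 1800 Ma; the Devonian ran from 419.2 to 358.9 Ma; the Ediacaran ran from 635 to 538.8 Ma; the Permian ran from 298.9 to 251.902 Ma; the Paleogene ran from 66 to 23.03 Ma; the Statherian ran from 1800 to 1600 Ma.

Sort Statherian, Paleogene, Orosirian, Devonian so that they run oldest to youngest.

Orosirian, Statherian, Devonian, Paleogene

The oldest of these is Orosirian (starts 2050 Ma) and the youngest is Paleogene (ends 23.03 Ma).
In between, by decreasing start age: Statherian (1800), Devonian (419.2).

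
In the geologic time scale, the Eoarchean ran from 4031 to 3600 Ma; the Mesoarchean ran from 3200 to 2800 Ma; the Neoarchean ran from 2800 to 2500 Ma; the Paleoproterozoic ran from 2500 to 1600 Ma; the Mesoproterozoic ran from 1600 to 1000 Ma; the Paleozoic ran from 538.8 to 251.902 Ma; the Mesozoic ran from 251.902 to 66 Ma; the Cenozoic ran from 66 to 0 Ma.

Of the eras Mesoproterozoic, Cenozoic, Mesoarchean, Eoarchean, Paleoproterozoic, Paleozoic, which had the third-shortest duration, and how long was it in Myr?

Durations: Mesoproterozoic 600; Cenozoic 66; Mesoarchean 400; Eoarchean 431; Paleoproterozoic 900; Paleozoic 286.898 Myr.
Sorted shortest-first: Cenozoic (66), Paleozoic (286.898), Mesoarchean (400), Eoarchean (431), Mesoproterozoic (600), Paleoproterozoic (900).
The third shortest is Mesoarchean at 400 Myr.

Mesoarchean, 400 million years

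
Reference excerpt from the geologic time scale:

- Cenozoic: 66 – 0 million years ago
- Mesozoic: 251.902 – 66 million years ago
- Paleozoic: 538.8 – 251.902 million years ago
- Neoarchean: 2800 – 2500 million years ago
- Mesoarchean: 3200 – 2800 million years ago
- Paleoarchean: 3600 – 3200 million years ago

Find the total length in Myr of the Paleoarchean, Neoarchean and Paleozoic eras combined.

986.898 million years

Duration is start − end for each: (3600 − 3200) + (2800 − 2500) + (538.8 − 251.902).
That is 400 + 300 + 286.898, which totals 986.898 million years.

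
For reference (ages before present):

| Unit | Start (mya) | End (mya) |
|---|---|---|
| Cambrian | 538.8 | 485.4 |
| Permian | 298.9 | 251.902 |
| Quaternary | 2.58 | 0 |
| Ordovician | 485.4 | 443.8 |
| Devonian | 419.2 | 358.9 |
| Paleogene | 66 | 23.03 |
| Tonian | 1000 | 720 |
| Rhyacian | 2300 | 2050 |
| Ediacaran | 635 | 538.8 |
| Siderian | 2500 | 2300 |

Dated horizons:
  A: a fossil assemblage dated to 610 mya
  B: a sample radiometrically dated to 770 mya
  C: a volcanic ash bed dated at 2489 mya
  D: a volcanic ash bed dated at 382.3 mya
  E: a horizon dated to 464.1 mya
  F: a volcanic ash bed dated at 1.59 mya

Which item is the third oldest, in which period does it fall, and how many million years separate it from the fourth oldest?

Larger Ma means older, so oldest first: C 2489 > B 770 > A 610 > E 464.1 > D 382.3 > F 1.59.
Counting 3 along gives A (610 Ma); the excerpt puts that inside the Ediacaran, 635–538.8 Ma.
Next in line is E (464.1 Ma), and 610 − 464.1 = 145.9 Myr.

A, in the Ediacaran; 145.9 million years to E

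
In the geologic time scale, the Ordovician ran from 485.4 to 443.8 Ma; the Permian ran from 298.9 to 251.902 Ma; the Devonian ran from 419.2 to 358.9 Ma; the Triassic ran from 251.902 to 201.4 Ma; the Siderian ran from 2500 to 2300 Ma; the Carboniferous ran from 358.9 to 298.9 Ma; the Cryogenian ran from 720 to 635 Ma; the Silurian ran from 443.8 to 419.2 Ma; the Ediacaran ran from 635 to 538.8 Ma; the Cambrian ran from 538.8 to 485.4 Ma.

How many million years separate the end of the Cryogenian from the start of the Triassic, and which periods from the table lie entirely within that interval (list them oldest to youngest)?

The Cryogenian closes at 635 Ma and the Triassic opens at 251.902 Ma, so the interval is 635 − 251.902 = 383.098 Myr.
A period fits inside if it starts at or after 635 Ma and ends at or before 251.902 Ma; oldest first that gives Ediacaran, Cambrian, Ordovician, Silurian, Devonian, Carboniferous, Permian.

383.098 million years; Ediacaran, Cambrian, Ordovician, Silurian, Devonian, Carboniferous, Permian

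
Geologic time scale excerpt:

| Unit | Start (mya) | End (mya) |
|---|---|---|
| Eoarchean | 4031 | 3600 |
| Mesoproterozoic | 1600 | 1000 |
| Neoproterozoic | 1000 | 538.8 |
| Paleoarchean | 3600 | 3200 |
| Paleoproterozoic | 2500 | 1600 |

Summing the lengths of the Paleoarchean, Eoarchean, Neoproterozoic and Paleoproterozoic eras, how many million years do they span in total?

2192.2 million years

Duration is start − end for each: (3600 − 3200) + (4031 − 3600) + (1000 − 538.8) + (2500 − 1600).
That is 400 + 431 + 461.2 + 900, which totals 2192.2 million years.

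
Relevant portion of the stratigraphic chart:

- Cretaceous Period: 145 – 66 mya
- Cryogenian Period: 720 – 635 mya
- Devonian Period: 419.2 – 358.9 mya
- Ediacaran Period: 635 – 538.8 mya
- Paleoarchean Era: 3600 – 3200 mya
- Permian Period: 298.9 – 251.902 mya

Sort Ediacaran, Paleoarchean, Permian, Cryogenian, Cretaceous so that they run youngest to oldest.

Cretaceous, Permian, Ediacaran, Cryogenian, Paleoarchean

Sorting by start age (ascending Ma, since larger Ma = older): Cretaceous began 145, Permian began 298.9, Ediacaran began 635, Cryogenian began 720, Paleoarchean began 3600.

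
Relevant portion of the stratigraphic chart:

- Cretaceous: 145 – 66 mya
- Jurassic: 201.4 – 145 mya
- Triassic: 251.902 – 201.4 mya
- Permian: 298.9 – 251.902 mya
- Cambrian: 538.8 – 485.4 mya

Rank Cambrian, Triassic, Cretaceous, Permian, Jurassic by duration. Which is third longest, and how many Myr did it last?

Durations: Cambrian 53.4; Triassic 50.502; Cretaceous 79; Permian 46.998; Jurassic 56.4 Myr.
Sorted longest-first: Cretaceous (79), Jurassic (56.4), Cambrian (53.4), Triassic (50.502), Permian (46.998).
The third longest is Cambrian at 53.4 Myr.

Cambrian, 53.4 million years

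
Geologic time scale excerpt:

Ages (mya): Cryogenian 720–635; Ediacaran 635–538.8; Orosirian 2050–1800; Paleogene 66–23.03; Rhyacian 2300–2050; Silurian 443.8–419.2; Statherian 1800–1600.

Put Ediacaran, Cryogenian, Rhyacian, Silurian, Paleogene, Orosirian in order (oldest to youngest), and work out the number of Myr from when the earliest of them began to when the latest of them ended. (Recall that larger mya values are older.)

Rhyacian, Orosirian, Cryogenian, Ediacaran, Silurian, Paleogene; total span 2276.97 Myr

Start ages (Ma): Rhyacian 2300, Orosirian 2050, Cryogenian 720, Ediacaran 635, Silurian 443.8, Paleogene 66.
Ordered oldest to youngest: Rhyacian, Orosirian, Cryogenian, Ediacaran, Silurian, Paleogene.
Span = 2300 − 23.03 = 2276.97 Myr.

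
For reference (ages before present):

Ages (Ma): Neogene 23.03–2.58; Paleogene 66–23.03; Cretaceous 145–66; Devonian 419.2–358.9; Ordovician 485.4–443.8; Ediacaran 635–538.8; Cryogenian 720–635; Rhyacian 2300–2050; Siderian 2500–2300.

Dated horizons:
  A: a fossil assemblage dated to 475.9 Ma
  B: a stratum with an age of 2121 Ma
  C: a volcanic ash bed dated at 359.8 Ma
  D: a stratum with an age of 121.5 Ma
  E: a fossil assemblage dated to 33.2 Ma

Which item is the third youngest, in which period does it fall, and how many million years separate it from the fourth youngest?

C, in the Devonian; 116.1 million years to A

Smaller Ma means younger, so youngest first: E 33.2 < D 121.5 < C 359.8 < A 475.9 < B 2121.
Counting 3 along gives C (359.8 Ma); the excerpt puts that inside the Devonian, 419.2–358.9 Ma.
Next in line is A (475.9 Ma), and 475.9 − 359.8 = 116.1 Myr.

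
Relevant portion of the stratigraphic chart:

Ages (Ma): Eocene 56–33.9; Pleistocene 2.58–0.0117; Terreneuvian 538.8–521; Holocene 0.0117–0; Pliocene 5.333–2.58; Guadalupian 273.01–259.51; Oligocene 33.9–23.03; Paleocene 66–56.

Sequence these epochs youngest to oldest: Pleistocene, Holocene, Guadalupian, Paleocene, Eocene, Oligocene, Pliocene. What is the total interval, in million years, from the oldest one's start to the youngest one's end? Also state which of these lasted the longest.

From the excerpt: Pleistocene 2.58–0.0117; Holocene 0.0117–0; Guadalupian 273.01–259.51; Paleocene 66–56; Eocene 56–33.9; Oligocene 33.9–23.03; Pliocene 5.333–2.58 (Ma).
Larger Ma is earlier, so the oldest is Guadalupian and the youngest is Holocene; youngest to oldest: Holocene, Pleistocene, Pliocene, Oligocene, Eocene, Paleocene, Guadalupian.
Oldest start 273.01 minus youngest end 0 gives 273.01 Myr overall.
Individual lengths (start − end): Pliocene 2.753; Oligocene 10.87; Pleistocene 2.5683; Holocene 0.0117; Eocene 22.1; Guadalupian 13.5; Paleocene 10. The largest is Eocene at 22.1 Myr.

Holocene, Pleistocene, Pliocene, Oligocene, Eocene, Paleocene, Guadalupian; total span 273.01 Myr; longest is Eocene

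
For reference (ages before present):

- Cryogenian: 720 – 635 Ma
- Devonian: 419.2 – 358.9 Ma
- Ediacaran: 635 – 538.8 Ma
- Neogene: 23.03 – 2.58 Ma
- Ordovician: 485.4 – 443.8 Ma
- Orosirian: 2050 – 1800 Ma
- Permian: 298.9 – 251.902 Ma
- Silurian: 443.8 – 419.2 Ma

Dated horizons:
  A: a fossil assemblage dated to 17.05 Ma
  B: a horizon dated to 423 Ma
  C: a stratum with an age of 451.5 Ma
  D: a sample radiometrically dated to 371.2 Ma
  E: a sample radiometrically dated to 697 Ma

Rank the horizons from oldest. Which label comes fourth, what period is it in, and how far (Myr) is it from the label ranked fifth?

D, in the Devonian; 354.15 million years to A

Larger Ma means older, so oldest first: E 697 > C 451.5 > B 423 > D 371.2 > A 17.05.
Counting 4 along gives D (371.2 Ma); the excerpt puts that inside the Devonian, 419.2–358.9 Ma.
Next in line is A (17.05 Ma), and 371.2 − 17.05 = 354.15 Myr.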